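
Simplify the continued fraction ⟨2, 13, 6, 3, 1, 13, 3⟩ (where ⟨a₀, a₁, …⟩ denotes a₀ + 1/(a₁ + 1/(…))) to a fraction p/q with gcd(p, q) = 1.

28877/13910

a_0 = 2: 2/1
a_1 = 13: 27/13
a_2 = 6: 164/79
a_3 = 3: 519/250
a_4 = 1: 683/329
a_5 = 13: 9398/4527
a_6 = 3: 28877/13910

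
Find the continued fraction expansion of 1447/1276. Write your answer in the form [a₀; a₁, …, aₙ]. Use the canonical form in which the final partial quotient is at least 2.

[1; 7, 2, 6, 13]

Repeatedly divide and take the remainder:
1447 = 1·1276 + 171, so a_0 = 1
1276 = 7·171 + 79, so a_1 = 7
171 = 2·79 + 13, so a_2 = 2
79 = 6·13 + 1, so a_3 = 6
13 = 13·1 + 0, so a_4 = 13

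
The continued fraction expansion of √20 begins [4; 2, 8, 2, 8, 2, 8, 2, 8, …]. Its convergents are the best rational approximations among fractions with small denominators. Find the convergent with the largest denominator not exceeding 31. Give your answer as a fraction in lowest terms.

a_0 = 4: 4/1  (≤ bound)
a_1 = 2: 9/2  (≤ bound)
a_2 = 8: 76/17  (≤ bound)
a_3 = 2: 161/36  (> 31, stop)

76/17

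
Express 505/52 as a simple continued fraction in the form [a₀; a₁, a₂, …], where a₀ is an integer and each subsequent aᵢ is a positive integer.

⌊505/52⌋ = 9, remainder 37
⌊52/37⌋ = 1, remainder 15
⌊37/15⌋ = 2, remainder 7
⌊15/7⌋ = 2, remainder 1
⌊7/1⌋ = 7, remainder 0

[9; 1, 2, 2, 7]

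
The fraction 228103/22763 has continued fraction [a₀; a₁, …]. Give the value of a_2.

228103 = 10·22763 + 473, so a_0 = 10
22763 = 48·473 + 59, so a_1 = 48
473 = 8·59 + 1, so a_2 = 8

8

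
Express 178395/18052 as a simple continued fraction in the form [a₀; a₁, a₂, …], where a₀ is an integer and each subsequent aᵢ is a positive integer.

Apply division with remainder until the remainder is 0:
178395 = 9·18052 + 15927, so a_0 = 9
18052 = 1·15927 + 2125, so a_1 = 1
15927 = 7·2125 + 1052, so a_2 = 7
2125 = 2·1052 + 21, so a_3 = 2
1052 = 50·21 + 2, so a_4 = 50
21 = 10·2 + 1, so a_5 = 10
2 = 2·1 + 0, so a_6 = 2

[9; 1, 7, 2, 50, 10, 2]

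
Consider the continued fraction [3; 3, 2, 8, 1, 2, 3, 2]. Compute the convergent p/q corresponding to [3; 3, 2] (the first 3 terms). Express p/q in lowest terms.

Use the convergent recurrence hₖ = aₖ·hₖ₋₁ + hₖ₋₂ (and likewise for the denominators kₖ):
a_0 = 3: 3/1
a_1 = 3: 10/3
a_2 = 2: 23/7

23/7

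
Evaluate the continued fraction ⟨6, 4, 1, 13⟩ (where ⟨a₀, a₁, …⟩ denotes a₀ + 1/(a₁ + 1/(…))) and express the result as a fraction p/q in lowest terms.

a_0 = 6: 6/1
a_1 = 4: 25/4
a_2 = 1: 31/5
a_3 = 13: 428/69

428/69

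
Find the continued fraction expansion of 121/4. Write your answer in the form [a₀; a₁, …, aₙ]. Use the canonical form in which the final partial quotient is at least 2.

[30; 4]

Repeatedly divide and take the remainder:
⌊121/4⌋ = 30, remainder 1
⌊4/1⌋ = 4, remainder 0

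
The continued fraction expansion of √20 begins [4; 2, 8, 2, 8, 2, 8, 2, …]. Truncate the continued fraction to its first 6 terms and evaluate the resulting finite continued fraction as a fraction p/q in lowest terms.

Compute successive convergents:
a_0 = 4: 4/1
a_1 = 2: 9/2
a_2 = 8: 76/17
a_3 = 2: 161/36
a_4 = 8: 1364/305
a_5 = 2: 2889/646

2889/646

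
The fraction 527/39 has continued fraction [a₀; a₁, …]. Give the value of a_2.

1

527 ÷ 39 → quotient 13, remainder 20
39 ÷ 20 → quotient 1, remainder 19
20 ÷ 19 → quotient 1, remainder 1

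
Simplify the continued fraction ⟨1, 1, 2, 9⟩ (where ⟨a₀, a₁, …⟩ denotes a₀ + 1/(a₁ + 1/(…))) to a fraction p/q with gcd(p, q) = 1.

47/28

Starting at the tail and folding back:
Start with 9.
2 + 1/(9/1) = 2 + 1/9 = 19/9
1 + 1/(19/9) = 1 + 9/19 = 28/19
1 + 1/(28/19) = 1 + 19/28 = 47/28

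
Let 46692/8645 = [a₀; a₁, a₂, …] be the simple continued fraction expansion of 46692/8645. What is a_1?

2

46692 ÷ 8645 → quotient 5, remainder 3467
8645 ÷ 3467 → quotient 2, remainder 1711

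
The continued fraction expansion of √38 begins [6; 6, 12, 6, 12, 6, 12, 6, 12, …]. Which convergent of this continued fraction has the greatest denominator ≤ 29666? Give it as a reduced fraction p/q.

33294/5401

List convergents until the denominator exceeds the bound:
a_0 = 6: 6/1  (≤ bound)
a_1 = 6: 37/6  (≤ bound)
a_2 = 12: 450/73  (≤ bound)
a_3 = 6: 2737/444  (≤ bound)
a_4 = 12: 33294/5401  (≤ bound)
a_5 = 6: 202501/32850  (> 29666, stop)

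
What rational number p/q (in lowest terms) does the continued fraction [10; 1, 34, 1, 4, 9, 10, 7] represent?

Starting at the tail and folding back:
Start with 7.
10 + 1/(7/1) = 10 + 1/7 = 71/7
9 + 1/(71/7) = 9 + 7/71 = 646/71
4 + 1/(646/71) = 4 + 71/646 = 2655/646
1 + 1/(2655/646) = 1 + 646/2655 = 3301/2655
34 + 1/(3301/2655) = 34 + 2655/3301 = 114889/3301
1 + 1/(114889/3301) = 1 + 3301/114889 = 118190/114889
10 + 1/(118190/114889) = 10 + 114889/118190 = 1296789/118190

1296789/118190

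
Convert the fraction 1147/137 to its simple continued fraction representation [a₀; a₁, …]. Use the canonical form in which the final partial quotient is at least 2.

⌊1147/137⌋ = 8, remainder 51
⌊137/51⌋ = 2, remainder 35
⌊51/35⌋ = 1, remainder 16
⌊35/16⌋ = 2, remainder 3
⌊16/3⌋ = 5, remainder 1
⌊3/1⌋ = 3, remainder 0

[8; 2, 1, 2, 5, 3]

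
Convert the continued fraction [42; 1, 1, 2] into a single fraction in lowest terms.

213/5

a_0 = 42: 42/1
a_1 = 1: 43/1
a_2 = 1: 85/2
a_3 = 2: 213/5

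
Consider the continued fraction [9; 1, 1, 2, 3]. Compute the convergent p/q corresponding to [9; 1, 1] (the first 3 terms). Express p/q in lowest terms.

19/2

Starting at the tail and folding back:
Start with 1.
1 + 1/(1/1) = 1 + 1/1 = 2/1
9 + 1/(2/1) = 9 + 1/2 = 19/2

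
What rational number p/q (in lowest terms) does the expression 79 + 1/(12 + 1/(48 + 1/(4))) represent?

183473/2320

a_0 = 79: 79/1
a_1 = 12: 949/12
a_2 = 48: 45631/577
a_3 = 4: 183473/2320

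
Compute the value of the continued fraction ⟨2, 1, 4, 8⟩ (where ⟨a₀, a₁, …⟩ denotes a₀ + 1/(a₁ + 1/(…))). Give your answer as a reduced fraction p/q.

115/41

Start with 8.
4 + 1/(8/1) = 4 + 1/8 = 33/8
1 + 1/(33/8) = 1 + 8/33 = 41/33
2 + 1/(41/33) = 2 + 33/41 = 115/41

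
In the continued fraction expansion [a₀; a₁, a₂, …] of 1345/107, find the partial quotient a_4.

⌊1345/107⌋ = 12, remainder 61
⌊107/61⌋ = 1, remainder 46
⌊61/46⌋ = 1, remainder 15
⌊46/15⌋ = 3, remainder 1
⌊15/1⌋ = 15, remainder 0

15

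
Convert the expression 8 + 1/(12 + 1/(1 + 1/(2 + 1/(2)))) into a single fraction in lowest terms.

Build up convergents one term at a time:
a_0 = 8: 8/1
a_1 = 12: 97/12
a_2 = 1: 105/13
a_3 = 2: 307/38
a_4 = 2: 719/89

719/89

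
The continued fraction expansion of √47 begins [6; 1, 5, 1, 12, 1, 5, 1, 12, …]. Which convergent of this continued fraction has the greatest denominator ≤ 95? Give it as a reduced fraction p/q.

a_0 = 6: 6/1  (≤ bound)
a_1 = 1: 7/1  (≤ bound)
a_2 = 5: 41/6  (≤ bound)
a_3 = 1: 48/7  (≤ bound)
a_4 = 12: 617/90  (≤ bound)
a_5 = 1: 665/97  (> 95, stop)

617/90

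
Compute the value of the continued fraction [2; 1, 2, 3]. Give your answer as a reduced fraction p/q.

27/10

Work from the innermost term outward:
Start with 3.
2 + 1/(3/1) = 2 + 1/3 = 7/3
1 + 1/(7/3) = 1 + 3/7 = 10/7
2 + 1/(10/7) = 2 + 7/10 = 27/10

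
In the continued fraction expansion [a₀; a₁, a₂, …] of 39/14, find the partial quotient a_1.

1

Apply division with remainder until the remainder is 0:
⌊39/14⌋ = 2, remainder 11
⌊14/11⌋ = 1, remainder 3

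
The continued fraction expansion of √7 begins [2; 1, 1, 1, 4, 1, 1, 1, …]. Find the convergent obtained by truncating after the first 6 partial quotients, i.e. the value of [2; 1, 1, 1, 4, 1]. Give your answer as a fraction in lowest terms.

Starting at the tail and folding back:
Start with 1.
4 + 1/(1/1) = 4 + 1/1 = 5/1
1 + 1/(5/1) = 1 + 1/5 = 6/5
1 + 1/(6/5) = 1 + 5/6 = 11/6
1 + 1/(11/6) = 1 + 6/11 = 17/11
2 + 1/(17/11) = 2 + 11/17 = 45/17

45/17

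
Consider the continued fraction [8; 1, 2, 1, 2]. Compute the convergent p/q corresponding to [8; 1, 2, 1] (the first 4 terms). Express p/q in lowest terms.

35/4

Start with 1.
2 + 1/(1/1) = 2 + 1/1 = 3/1
1 + 1/(3/1) = 1 + 1/3 = 4/3
8 + 1/(4/3) = 8 + 3/4 = 35/4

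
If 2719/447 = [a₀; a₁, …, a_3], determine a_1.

12

2719 ÷ 447 → quotient 6, remainder 37
447 ÷ 37 → quotient 12, remainder 3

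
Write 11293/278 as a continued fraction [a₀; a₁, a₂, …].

[40; 1, 1, 1, 1, 1, 5, 6]

11293 = 40·278 + 173, so a_0 = 40
278 = 1·173 + 105, so a_1 = 1
173 = 1·105 + 68, so a_2 = 1
105 = 1·68 + 37, so a_3 = 1
68 = 1·37 + 31, so a_4 = 1
37 = 1·31 + 6, so a_5 = 1
31 = 5·6 + 1, so a_6 = 5
6 = 6·1 + 0, so a_7 = 6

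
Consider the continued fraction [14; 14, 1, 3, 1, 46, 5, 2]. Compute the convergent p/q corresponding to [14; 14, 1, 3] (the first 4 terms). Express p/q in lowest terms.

Start with 3.
1 + 1/(3/1) = 1 + 1/3 = 4/3
14 + 1/(4/3) = 14 + 3/4 = 59/4
14 + 1/(59/4) = 14 + 4/59 = 830/59

830/59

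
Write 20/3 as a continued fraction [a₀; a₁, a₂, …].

[6; 1, 2]

20 ÷ 3 → quotient 6, remainder 2
3 ÷ 2 → quotient 1, remainder 1
2 ÷ 1 → quotient 2, remainder 0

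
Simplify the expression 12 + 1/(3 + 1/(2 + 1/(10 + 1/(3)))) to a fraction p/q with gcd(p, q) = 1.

2777/226

Compute successive convergents:
a_0 = 12: 12/1
a_1 = 3: 37/3
a_2 = 2: 86/7
a_3 = 10: 897/73
a_4 = 3: 2777/226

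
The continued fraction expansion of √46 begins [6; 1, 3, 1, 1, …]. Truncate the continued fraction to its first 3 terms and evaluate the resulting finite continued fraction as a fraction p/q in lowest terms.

Start with 3.
1 + 1/(3/1) = 1 + 1/3 = 4/3
6 + 1/(4/3) = 6 + 3/4 = 27/4

27/4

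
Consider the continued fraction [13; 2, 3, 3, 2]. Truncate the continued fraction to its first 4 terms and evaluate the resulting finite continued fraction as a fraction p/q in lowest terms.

309/23

a_0 = 13: 13/1
a_1 = 2: 27/2
a_2 = 3: 94/7
a_3 = 3: 309/23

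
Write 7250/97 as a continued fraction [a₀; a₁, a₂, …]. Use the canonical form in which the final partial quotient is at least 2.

7250 = 74·97 + 72, so a_0 = 74
97 = 1·72 + 25, so a_1 = 1
72 = 2·25 + 22, so a_2 = 2
25 = 1·22 + 3, so a_3 = 1
22 = 7·3 + 1, so a_4 = 7
3 = 3·1 + 0, so a_5 = 3

[74; 1, 2, 1, 7, 3]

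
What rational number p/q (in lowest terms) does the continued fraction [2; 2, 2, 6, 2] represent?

166/69

Starting at the tail and folding back:
Start with 2.
6 + 1/(2/1) = 6 + 1/2 = 13/2
2 + 1/(13/2) = 2 + 2/13 = 28/13
2 + 1/(28/13) = 2 + 13/28 = 69/28
2 + 1/(69/28) = 2 + 28/69 = 166/69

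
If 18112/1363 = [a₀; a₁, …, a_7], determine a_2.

2

Run the Euclidean algorithm, recording each quotient:
⌊18112/1363⌋ = 13, remainder 393
⌊1363/393⌋ = 3, remainder 184
⌊393/184⌋ = 2, remainder 25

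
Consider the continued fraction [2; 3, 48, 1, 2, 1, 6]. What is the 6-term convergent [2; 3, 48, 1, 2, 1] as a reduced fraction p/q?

1373/589

Use the convergent recurrence hₖ = aₖ·hₖ₋₁ + hₖ₋₂ (and likewise for the denominators kₖ):
a_0 = 2: 2/1
a_1 = 3: 7/3
a_2 = 48: 338/145
a_3 = 1: 345/148
a_4 = 2: 1028/441
a_5 = 1: 1373/589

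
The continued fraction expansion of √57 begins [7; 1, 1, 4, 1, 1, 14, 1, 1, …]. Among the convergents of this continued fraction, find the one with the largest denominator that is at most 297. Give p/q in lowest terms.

2197/291

a_0 = 7: 7/1  (≤ bound)
a_1 = 1: 8/1  (≤ bound)
a_2 = 1: 15/2  (≤ bound)
a_3 = 4: 68/9  (≤ bound)
a_4 = 1: 83/11  (≤ bound)
a_5 = 1: 151/20  (≤ bound)
a_6 = 14: 2197/291  (≤ bound)
a_7 = 1: 2348/311  (> 297, stop)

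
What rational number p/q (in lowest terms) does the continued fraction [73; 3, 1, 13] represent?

Compute successive convergents:
a_0 = 73: 73/1
a_1 = 3: 220/3
a_2 = 1: 293/4
a_3 = 13: 4029/55

4029/55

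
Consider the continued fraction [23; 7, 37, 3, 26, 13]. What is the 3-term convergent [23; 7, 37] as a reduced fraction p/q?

Start with 37.
7 + 1/(37/1) = 7 + 1/37 = 260/37
23 + 1/(260/37) = 23 + 37/260 = 6017/260

6017/260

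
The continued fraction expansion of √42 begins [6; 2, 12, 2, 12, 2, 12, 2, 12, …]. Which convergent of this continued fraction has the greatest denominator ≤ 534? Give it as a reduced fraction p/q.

337/52

a_0 = 6: 6/1  (≤ bound)
a_1 = 2: 13/2  (≤ bound)
a_2 = 12: 162/25  (≤ bound)
a_3 = 2: 337/52  (≤ bound)
a_4 = 12: 4206/649  (> 534, stop)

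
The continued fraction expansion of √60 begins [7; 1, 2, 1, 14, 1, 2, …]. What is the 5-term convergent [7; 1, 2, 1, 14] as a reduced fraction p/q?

Use the convergent recurrence hₖ = aₖ·hₖ₋₁ + hₖ₋₂ (and likewise for the denominators kₖ):
a_0 = 7: 7/1
a_1 = 1: 8/1
a_2 = 2: 23/3
a_3 = 1: 31/4
a_4 = 14: 457/59

457/59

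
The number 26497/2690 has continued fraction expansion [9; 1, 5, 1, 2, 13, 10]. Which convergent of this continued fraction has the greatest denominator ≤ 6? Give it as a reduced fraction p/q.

59/6

List convergents until the denominator exceeds the bound:
a_0 = 9: 9/1  (≤ bound)
a_1 = 1: 10/1  (≤ bound)
a_2 = 5: 59/6  (≤ bound)
a_3 = 1: 69/7  (> 6, stop)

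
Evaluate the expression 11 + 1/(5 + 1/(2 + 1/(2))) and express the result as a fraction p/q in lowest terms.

302/27

Start with 2.
2 + 1/(2/1) = 2 + 1/2 = 5/2
5 + 1/(5/2) = 5 + 2/5 = 27/5
11 + 1/(27/5) = 11 + 5/27 = 302/27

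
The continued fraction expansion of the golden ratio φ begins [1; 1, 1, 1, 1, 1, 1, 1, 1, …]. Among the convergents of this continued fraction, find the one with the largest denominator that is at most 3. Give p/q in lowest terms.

a_0 = 1: 1/1  (≤ bound)
a_1 = 1: 2/1  (≤ bound)
a_2 = 1: 3/2  (≤ bound)
a_3 = 1: 5/3  (≤ bound)
a_4 = 1: 8/5  (> 3, stop)

5/3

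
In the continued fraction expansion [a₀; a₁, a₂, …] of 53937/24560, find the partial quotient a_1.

Run the Euclidean algorithm, recording each quotient:
⌊53937/24560⌋ = 2, remainder 4817
⌊24560/4817⌋ = 5, remainder 475

5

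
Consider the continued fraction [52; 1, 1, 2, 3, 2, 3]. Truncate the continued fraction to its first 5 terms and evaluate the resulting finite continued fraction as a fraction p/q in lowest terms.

894/17

Start with 3.
2 + 1/(3/1) = 2 + 1/3 = 7/3
1 + 1/(7/3) = 1 + 3/7 = 10/7
1 + 1/(10/7) = 1 + 7/10 = 17/10
52 + 1/(17/10) = 52 + 10/17 = 894/17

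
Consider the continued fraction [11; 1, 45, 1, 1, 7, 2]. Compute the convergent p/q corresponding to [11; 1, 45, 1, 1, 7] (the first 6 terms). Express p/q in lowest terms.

8361/698

Collapse the nested fraction from the inside out:
Start with 7.
1 + 1/(7/1) = 1 + 1/7 = 8/7
1 + 1/(8/7) = 1 + 7/8 = 15/8
45 + 1/(15/8) = 45 + 8/15 = 683/15
1 + 1/(683/15) = 1 + 15/683 = 698/683
11 + 1/(698/683) = 11 + 683/698 = 8361/698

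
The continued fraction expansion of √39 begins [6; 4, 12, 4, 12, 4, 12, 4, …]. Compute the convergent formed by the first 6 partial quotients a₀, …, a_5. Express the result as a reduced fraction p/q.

Collapse the nested fraction from the inside out:
Start with 4.
12 + 1/(4/1) = 12 + 1/4 = 49/4
4 + 1/(49/4) = 4 + 4/49 = 200/49
12 + 1/(200/49) = 12 + 49/200 = 2449/200
4 + 1/(2449/200) = 4 + 200/2449 = 9996/2449
6 + 1/(9996/2449) = 6 + 2449/9996 = 62425/9996

62425/9996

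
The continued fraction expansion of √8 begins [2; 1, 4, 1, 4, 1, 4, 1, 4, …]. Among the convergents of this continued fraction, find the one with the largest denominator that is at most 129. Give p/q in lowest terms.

a_0 = 2: 2/1  (≤ bound)
a_1 = 1: 3/1  (≤ bound)
a_2 = 4: 14/5  (≤ bound)
a_3 = 1: 17/6  (≤ bound)
a_4 = 4: 82/29  (≤ bound)
a_5 = 1: 99/35  (≤ bound)
a_6 = 4: 478/169  (> 129, stop)

99/35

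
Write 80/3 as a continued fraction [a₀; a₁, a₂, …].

80 ÷ 3 → quotient 26, remainder 2
3 ÷ 2 → quotient 1, remainder 1
2 ÷ 1 → quotient 2, remainder 0

[26; 1, 2]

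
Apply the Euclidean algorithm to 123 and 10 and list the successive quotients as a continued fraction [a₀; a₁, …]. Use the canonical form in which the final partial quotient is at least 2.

Run the Euclidean algorithm, recording each quotient:
⌊123/10⌋ = 12, remainder 3
⌊10/3⌋ = 3, remainder 1
⌊3/1⌋ = 3, remainder 0

[12; 3, 3]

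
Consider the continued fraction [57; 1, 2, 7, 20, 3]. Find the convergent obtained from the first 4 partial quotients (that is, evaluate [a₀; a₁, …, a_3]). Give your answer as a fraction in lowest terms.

1269/22

a_0 = 57: 57/1
a_1 = 1: 58/1
a_2 = 2: 173/3
a_3 = 7: 1269/22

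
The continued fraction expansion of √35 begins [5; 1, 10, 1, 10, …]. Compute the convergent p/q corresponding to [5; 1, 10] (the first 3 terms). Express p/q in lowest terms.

a_0 = 5: 5/1
a_1 = 1: 6/1
a_2 = 10: 65/11

65/11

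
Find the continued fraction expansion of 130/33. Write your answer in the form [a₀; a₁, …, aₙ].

[3; 1, 15, 2]

130 ÷ 33 → quotient 3, remainder 31
33 ÷ 31 → quotient 1, remainder 2
31 ÷ 2 → quotient 15, remainder 1
2 ÷ 1 → quotient 2, remainder 0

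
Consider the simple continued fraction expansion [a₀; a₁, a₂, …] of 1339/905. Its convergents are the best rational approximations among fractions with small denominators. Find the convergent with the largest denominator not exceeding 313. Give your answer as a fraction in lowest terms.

List convergents until the denominator exceeds the bound:
a_0 = 1: 1/1  (≤ bound)
a_1 = 2: 3/2  (≤ bound)
a_2 = 11: 34/23  (≤ bound)
a_3 = 1: 37/25  (≤ bound)
a_4 = 2: 108/73  (≤ bound)
a_5 = 1: 145/98  (≤ bound)
a_6 = 2: 398/269  (≤ bound)
a_7 = 3: 1339/905  (> 313, stop)

398/269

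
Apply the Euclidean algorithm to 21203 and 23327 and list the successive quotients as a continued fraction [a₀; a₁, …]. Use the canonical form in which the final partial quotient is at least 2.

[0; 1, 9, 1, 56, 2, 2, 7]

21203 = 0·23327 + 21203, so a_0 = 0
23327 = 1·21203 + 2124, so a_1 = 1
21203 = 9·2124 + 2087, so a_2 = 9
2124 = 1·2087 + 37, so a_3 = 1
2087 = 56·37 + 15, so a_4 = 56
37 = 2·15 + 7, so a_5 = 2
15 = 2·7 + 1, so a_6 = 2
7 = 7·1 + 0, so a_7 = 7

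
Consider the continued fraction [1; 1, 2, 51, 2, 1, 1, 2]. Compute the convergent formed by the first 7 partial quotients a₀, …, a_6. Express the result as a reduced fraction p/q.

Start with 1.
1 + 1/(1/1) = 1 + 1/1 = 2/1
2 + 1/(2/1) = 2 + 1/2 = 5/2
51 + 1/(5/2) = 51 + 2/5 = 257/5
2 + 1/(257/5) = 2 + 5/257 = 519/257
1 + 1/(519/257) = 1 + 257/519 = 776/519
1 + 1/(776/519) = 1 + 519/776 = 1295/776

1295/776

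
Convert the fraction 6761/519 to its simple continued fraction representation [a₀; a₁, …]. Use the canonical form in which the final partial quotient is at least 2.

6761 = 13·519 + 14, so a_0 = 13
519 = 37·14 + 1, so a_1 = 37
14 = 14·1 + 0, so a_2 = 14

[13; 37, 14]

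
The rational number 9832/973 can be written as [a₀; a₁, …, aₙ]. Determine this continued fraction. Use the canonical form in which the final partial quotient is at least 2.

9832 ÷ 973 → quotient 10, remainder 102
973 ÷ 102 → quotient 9, remainder 55
102 ÷ 55 → quotient 1, remainder 47
55 ÷ 47 → quotient 1, remainder 8
47 ÷ 8 → quotient 5, remainder 7
8 ÷ 7 → quotient 1, remainder 1
7 ÷ 1 → quotient 7, remainder 0

[10; 9, 1, 1, 5, 1, 7]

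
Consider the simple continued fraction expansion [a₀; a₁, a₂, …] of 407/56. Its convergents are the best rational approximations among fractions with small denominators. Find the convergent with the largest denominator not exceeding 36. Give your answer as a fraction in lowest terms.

109/15

List convergents until the denominator exceeds the bound:
a_0 = 7: 7/1  (≤ bound)
a_1 = 3: 22/3  (≤ bound)
a_2 = 1: 29/4  (≤ bound)
a_3 = 2: 80/11  (≤ bound)
a_4 = 1: 109/15  (≤ bound)
a_5 = 3: 407/56  (> 36, stop)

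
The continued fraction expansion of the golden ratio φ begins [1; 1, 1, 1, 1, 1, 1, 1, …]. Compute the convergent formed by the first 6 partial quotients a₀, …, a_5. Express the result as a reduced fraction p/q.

13/8

Work from the innermost term outward:
Start with 1.
1 + 1/(1/1) = 1 + 1/1 = 2/1
1 + 1/(2/1) = 1 + 1/2 = 3/2
1 + 1/(3/2) = 1 + 2/3 = 5/3
1 + 1/(5/3) = 1 + 3/5 = 8/5
1 + 1/(8/5) = 1 + 5/8 = 13/8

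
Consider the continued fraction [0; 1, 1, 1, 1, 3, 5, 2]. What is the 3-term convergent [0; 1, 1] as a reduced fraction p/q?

Start with 1.
1 + 1/(1/1) = 1 + 1/1 = 2/1
0 + 1/(2/1) = 0 + 1/2 = 1/2

1/2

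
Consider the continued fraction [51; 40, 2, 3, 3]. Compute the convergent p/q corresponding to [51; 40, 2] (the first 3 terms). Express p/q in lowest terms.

4133/81

Collapse the nested fraction from the inside out:
Start with 2.
40 + 1/(2/1) = 40 + 1/2 = 81/2
51 + 1/(81/2) = 51 + 2/81 = 4133/81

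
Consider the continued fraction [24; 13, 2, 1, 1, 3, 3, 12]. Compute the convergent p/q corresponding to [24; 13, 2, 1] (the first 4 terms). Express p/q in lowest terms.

Build up convergents one term at a time:
a_0 = 24: 24/1
a_1 = 13: 313/13
a_2 = 2: 650/27
a_3 = 1: 963/40

963/40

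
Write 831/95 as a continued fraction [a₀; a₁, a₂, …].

[8; 1, 2, 1, 23]

Repeatedly divide and take the remainder:
831 = 8·95 + 71, so a_0 = 8
95 = 1·71 + 24, so a_1 = 1
71 = 2·24 + 23, so a_2 = 2
24 = 1·23 + 1, so a_3 = 1
23 = 23·1 + 0, so a_4 = 23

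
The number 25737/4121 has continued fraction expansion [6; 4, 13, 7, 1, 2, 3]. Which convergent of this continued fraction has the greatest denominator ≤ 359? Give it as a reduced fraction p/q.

331/53

List convergents until the denominator exceeds the bound:
a_0 = 6: 6/1  (≤ bound)
a_1 = 4: 25/4  (≤ bound)
a_2 = 13: 331/53  (≤ bound)
a_3 = 7: 2342/375  (> 359, stop)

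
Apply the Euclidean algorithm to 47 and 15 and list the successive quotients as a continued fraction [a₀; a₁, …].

[3; 7, 2]

⌊47/15⌋ = 3, remainder 2
⌊15/2⌋ = 7, remainder 1
⌊2/1⌋ = 2, remainder 0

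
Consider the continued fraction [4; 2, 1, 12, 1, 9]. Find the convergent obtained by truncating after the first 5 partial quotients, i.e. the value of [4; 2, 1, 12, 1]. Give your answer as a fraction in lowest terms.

178/41

Compute successive convergents:
a_0 = 4: 4/1
a_1 = 2: 9/2
a_2 = 1: 13/3
a_3 = 12: 165/38
a_4 = 1: 178/41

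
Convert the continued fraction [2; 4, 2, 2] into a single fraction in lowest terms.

Build up convergents one term at a time:
a_0 = 2: 2/1
a_1 = 4: 9/4
a_2 = 2: 20/9
a_3 = 2: 49/22

49/22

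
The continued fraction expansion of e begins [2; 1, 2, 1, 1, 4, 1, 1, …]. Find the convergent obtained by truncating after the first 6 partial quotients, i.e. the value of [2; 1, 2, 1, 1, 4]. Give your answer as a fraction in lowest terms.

87/32

Compute successive convergents:
a_0 = 2: 2/1
a_1 = 1: 3/1
a_2 = 2: 8/3
a_3 = 1: 11/4
a_4 = 1: 19/7
a_5 = 4: 87/32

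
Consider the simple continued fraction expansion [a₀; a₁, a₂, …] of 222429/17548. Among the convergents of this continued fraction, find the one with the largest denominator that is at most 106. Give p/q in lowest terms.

List convergents until the denominator exceeds the bound:
a_0 = 12: 12/1  (≤ bound)
a_1 = 1: 13/1  (≤ bound)
a_2 = 2: 38/3  (≤ bound)
a_3 = 12: 469/37  (≤ bound)
a_4 = 3: 1445/114  (> 106, stop)

469/37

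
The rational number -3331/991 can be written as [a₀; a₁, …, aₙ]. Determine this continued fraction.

-3331 = -4·991 + 633, so a_0 = -4
991 = 1·633 + 358, so a_1 = 1
633 = 1·358 + 275, so a_2 = 1
358 = 1·275 + 83, so a_3 = 1
275 = 3·83 + 26, so a_4 = 3
83 = 3·26 + 5, so a_5 = 3
26 = 5·5 + 1, so a_6 = 5
5 = 5·1 + 0, so a_7 = 5

[-4; 1, 1, 1, 3, 3, 5, 5]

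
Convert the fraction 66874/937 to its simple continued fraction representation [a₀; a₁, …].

Run the Euclidean algorithm, recording each quotient:
⌊66874/937⌋ = 71, remainder 347
⌊937/347⌋ = 2, remainder 243
⌊347/243⌋ = 1, remainder 104
⌊243/104⌋ = 2, remainder 35
⌊104/35⌋ = 2, remainder 34
⌊35/34⌋ = 1, remainder 1
⌊34/1⌋ = 34, remainder 0

[71; 2, 1, 2, 2, 1, 34]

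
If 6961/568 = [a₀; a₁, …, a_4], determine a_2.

1

Apply division with remainder until the remainder is 0:
6961 ÷ 568 → quotient 12, remainder 145
568 ÷ 145 → quotient 3, remainder 133
145 ÷ 133 → quotient 1, remainder 12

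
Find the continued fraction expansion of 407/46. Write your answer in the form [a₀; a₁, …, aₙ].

[8; 1, 5, 1, 1, 3]

407 ÷ 46 → quotient 8, remainder 39
46 ÷ 39 → quotient 1, remainder 7
39 ÷ 7 → quotient 5, remainder 4
7 ÷ 4 → quotient 1, remainder 3
4 ÷ 3 → quotient 1, remainder 1
3 ÷ 1 → quotient 3, remainder 0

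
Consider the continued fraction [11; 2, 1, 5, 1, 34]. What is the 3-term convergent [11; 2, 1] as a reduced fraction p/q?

34/3

Start with 1.
2 + 1/(1/1) = 2 + 1/1 = 3/1
11 + 1/(3/1) = 11 + 1/3 = 34/3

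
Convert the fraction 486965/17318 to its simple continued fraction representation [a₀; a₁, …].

Repeatedly divide and take the remainder:
486965 ÷ 17318 → quotient 28, remainder 2061
17318 ÷ 2061 → quotient 8, remainder 830
2061 ÷ 830 → quotient 2, remainder 401
830 ÷ 401 → quotient 2, remainder 28
401 ÷ 28 → quotient 14, remainder 9
28 ÷ 9 → quotient 3, remainder 1
9 ÷ 1 → quotient 9, remainder 0

[28; 8, 2, 2, 14, 3, 9]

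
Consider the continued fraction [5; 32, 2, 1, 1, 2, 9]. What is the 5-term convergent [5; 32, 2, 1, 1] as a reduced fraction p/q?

a_0 = 5: 5/1
a_1 = 32: 161/32
a_2 = 2: 327/65
a_3 = 1: 488/97
a_4 = 1: 815/162

815/162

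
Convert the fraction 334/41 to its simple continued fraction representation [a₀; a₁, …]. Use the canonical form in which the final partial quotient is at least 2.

334 ÷ 41 → quotient 8, remainder 6
41 ÷ 6 → quotient 6, remainder 5
6 ÷ 5 → quotient 1, remainder 1
5 ÷ 1 → quotient 5, remainder 0

[8; 6, 1, 5]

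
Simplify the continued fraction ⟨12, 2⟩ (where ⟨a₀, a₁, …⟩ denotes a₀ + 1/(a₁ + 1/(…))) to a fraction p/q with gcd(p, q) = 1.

25/2

a_0 = 12: 12/1
a_1 = 2: 25/2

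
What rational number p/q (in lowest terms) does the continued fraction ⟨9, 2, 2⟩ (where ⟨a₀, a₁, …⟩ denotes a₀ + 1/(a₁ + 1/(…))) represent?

Start with 2.
2 + 1/(2/1) = 2 + 1/2 = 5/2
9 + 1/(5/2) = 9 + 2/5 = 47/5

47/5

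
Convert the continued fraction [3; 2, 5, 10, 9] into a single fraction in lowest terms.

3521/1019

a_0 = 3: 3/1
a_1 = 2: 7/2
a_2 = 5: 38/11
a_3 = 10: 387/112
a_4 = 9: 3521/1019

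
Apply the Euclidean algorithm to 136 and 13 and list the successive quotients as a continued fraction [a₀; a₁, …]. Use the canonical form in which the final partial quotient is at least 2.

[10; 2, 6]

136 = 10·13 + 6, so a_0 = 10
13 = 2·6 + 1, so a_1 = 2
6 = 6·1 + 0, so a_2 = 6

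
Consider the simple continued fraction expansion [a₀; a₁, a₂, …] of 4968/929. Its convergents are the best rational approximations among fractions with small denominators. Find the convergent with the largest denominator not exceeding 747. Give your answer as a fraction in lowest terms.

1615/302

List convergents until the denominator exceeds the bound:
a_0 = 5: 5/1  (≤ bound)
a_1 = 2: 11/2  (≤ bound)
a_2 = 1: 16/3  (≤ bound)
a_3 = 7: 123/23  (≤ bound)
a_4 = 13: 1615/302  (≤ bound)
a_5 = 3: 4968/929  (> 747, stop)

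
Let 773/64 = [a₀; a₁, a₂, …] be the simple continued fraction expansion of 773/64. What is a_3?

773 = 12·64 + 5, so a_0 = 12
64 = 12·5 + 4, so a_1 = 12
5 = 1·4 + 1, so a_2 = 1
4 = 4·1 + 0, so a_3 = 4

4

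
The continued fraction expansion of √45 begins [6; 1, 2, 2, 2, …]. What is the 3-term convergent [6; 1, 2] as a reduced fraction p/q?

20/3

a_0 = 6: 6/1
a_1 = 1: 7/1
a_2 = 2: 20/3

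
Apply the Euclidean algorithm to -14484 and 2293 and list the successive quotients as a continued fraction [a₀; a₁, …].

Apply division with remainder until the remainder is 0:
⌊-14484/2293⌋ = -7, remainder 1567
⌊2293/1567⌋ = 1, remainder 726
⌊1567/726⌋ = 2, remainder 115
⌊726/115⌋ = 6, remainder 36
⌊115/36⌋ = 3, remainder 7
⌊36/7⌋ = 5, remainder 1
⌊7/1⌋ = 7, remainder 0

[-7; 1, 2, 6, 3, 5, 7]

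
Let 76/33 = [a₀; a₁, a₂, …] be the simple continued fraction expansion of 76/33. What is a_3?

3

Apply division with remainder until the remainder is 0:
76 ÷ 33 → quotient 2, remainder 10
33 ÷ 10 → quotient 3, remainder 3
10 ÷ 3 → quotient 3, remainder 1
3 ÷ 1 → quotient 3, remainder 0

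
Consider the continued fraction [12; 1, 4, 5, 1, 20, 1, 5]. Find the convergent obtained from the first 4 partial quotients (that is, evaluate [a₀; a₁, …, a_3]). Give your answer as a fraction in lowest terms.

Start with 5.
4 + 1/(5/1) = 4 + 1/5 = 21/5
1 + 1/(21/5) = 1 + 5/21 = 26/21
12 + 1/(26/21) = 12 + 21/26 = 333/26

333/26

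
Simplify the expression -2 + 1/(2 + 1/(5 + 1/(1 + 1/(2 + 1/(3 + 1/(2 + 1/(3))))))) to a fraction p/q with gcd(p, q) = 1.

a_0 = -2: -2/1
a_1 = 2: -3/2
a_2 = 5: -17/11
a_3 = 1: -20/13
a_4 = 2: -57/37
a_5 = 3: -191/124
a_6 = 2: -439/285
a_7 = 3: -1508/979

-1508/979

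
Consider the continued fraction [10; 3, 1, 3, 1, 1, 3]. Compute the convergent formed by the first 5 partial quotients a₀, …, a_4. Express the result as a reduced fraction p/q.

195/19

Start with 1.
3 + 1/(1/1) = 3 + 1/1 = 4/1
1 + 1/(4/1) = 1 + 1/4 = 5/4
3 + 1/(5/4) = 3 + 4/5 = 19/5
10 + 1/(19/5) = 10 + 5/19 = 195/19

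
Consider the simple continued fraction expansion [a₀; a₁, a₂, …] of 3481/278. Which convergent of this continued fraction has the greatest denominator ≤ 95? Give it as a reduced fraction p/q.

List convergents until the denominator exceeds the bound:
a_0 = 12: 12/1  (≤ bound)
a_1 = 1: 13/1  (≤ bound)
a_2 = 1: 25/2  (≤ bound)
a_3 = 11: 288/23  (≤ bound)
a_4 = 12: 3481/278  (> 95, stop)

288/23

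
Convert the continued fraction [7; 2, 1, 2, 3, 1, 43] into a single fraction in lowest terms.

11293/1532

Work from the innermost term outward:
Start with 43.
1 + 1/(43/1) = 1 + 1/43 = 44/43
3 + 1/(44/43) = 3 + 43/44 = 175/44
2 + 1/(175/44) = 2 + 44/175 = 394/175
1 + 1/(394/175) = 1 + 175/394 = 569/394
2 + 1/(569/394) = 2 + 394/569 = 1532/569
7 + 1/(1532/569) = 7 + 569/1532 = 11293/1532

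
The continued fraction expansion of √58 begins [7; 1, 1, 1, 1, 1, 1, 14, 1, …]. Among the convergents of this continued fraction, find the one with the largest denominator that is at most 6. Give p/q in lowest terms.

a_0 = 7: 7/1  (≤ bound)
a_1 = 1: 8/1  (≤ bound)
a_2 = 1: 15/2  (≤ bound)
a_3 = 1: 23/3  (≤ bound)
a_4 = 1: 38/5  (≤ bound)
a_5 = 1: 61/8  (> 6, stop)

38/5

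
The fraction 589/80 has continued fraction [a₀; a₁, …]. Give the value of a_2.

1

Apply division with remainder until the remainder is 0:
589 = 7·80 + 29, so a_0 = 7
80 = 2·29 + 22, so a_1 = 2
29 = 1·22 + 7, so a_2 = 1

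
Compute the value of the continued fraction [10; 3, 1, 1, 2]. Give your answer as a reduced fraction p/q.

185/18

Start with 2.
1 + 1/(2/1) = 1 + 1/2 = 3/2
1 + 1/(3/2) = 1 + 2/3 = 5/3
3 + 1/(5/3) = 3 + 3/5 = 18/5
10 + 1/(18/5) = 10 + 5/18 = 185/18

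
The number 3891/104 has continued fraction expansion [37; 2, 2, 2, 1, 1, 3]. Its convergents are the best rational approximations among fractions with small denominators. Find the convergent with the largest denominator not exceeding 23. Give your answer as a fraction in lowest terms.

a_0 = 37: 37/1  (≤ bound)
a_1 = 2: 75/2  (≤ bound)
a_2 = 2: 187/5  (≤ bound)
a_3 = 2: 449/12  (≤ bound)
a_4 = 1: 636/17  (≤ bound)
a_5 = 1: 1085/29  (> 23, stop)

636/17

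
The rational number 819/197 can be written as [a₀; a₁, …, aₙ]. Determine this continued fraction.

[4; 6, 2, 1, 4, 2]

819 ÷ 197 → quotient 4, remainder 31
197 ÷ 31 → quotient 6, remainder 11
31 ÷ 11 → quotient 2, remainder 9
11 ÷ 9 → quotient 1, remainder 2
9 ÷ 2 → quotient 4, remainder 1
2 ÷ 1 → quotient 2, remainder 0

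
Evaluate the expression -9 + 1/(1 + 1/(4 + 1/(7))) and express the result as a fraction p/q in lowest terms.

-295/36

Use the convergent recurrence hₖ = aₖ·hₖ₋₁ + hₖ₋₂ (and likewise for the denominators kₖ):
a_0 = -9: -9/1
a_1 = 1: -8/1
a_2 = 4: -41/5
a_3 = 7: -295/36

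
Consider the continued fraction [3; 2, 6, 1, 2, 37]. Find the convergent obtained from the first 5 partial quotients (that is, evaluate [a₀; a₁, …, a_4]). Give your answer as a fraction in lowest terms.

149/43

a_0 = 3: 3/1
a_1 = 2: 7/2
a_2 = 6: 45/13
a_3 = 1: 52/15
a_4 = 2: 149/43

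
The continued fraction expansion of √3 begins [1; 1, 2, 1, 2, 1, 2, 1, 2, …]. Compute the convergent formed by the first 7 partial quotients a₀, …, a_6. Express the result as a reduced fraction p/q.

71/41

Build up convergents one term at a time:
a_0 = 1: 1/1
a_1 = 1: 2/1
a_2 = 2: 5/3
a_3 = 1: 7/4
a_4 = 2: 19/11
a_5 = 1: 26/15
a_6 = 2: 71/41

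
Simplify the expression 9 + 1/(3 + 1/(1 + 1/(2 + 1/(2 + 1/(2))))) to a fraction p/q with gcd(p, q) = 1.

Start with 2.
2 + 1/(2/1) = 2 + 1/2 = 5/2
2 + 1/(5/2) = 2 + 2/5 = 12/5
1 + 1/(12/5) = 1 + 5/12 = 17/12
3 + 1/(17/12) = 3 + 12/17 = 63/17
9 + 1/(63/17) = 9 + 17/63 = 584/63

584/63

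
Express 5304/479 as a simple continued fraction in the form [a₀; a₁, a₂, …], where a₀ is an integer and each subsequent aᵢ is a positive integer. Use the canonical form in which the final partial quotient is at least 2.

[11; 13, 1, 2, 5, 2]

5304 ÷ 479 → quotient 11, remainder 35
479 ÷ 35 → quotient 13, remainder 24
35 ÷ 24 → quotient 1, remainder 11
24 ÷ 11 → quotient 2, remainder 2
11 ÷ 2 → quotient 5, remainder 1
2 ÷ 1 → quotient 2, remainder 0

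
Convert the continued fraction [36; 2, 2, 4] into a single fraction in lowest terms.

801/22

Use the convergent recurrence hₖ = aₖ·hₖ₋₁ + hₖ₋₂ (and likewise for the denominators kₖ):
a_0 = 36: 36/1
a_1 = 2: 73/2
a_2 = 2: 182/5
a_3 = 4: 801/22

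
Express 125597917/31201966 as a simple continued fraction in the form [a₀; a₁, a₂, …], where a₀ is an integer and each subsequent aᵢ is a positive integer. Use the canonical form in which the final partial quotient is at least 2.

⌊125597917/31201966⌋ = 4, remainder 790053
⌊31201966/790053⌋ = 39, remainder 389899
⌊790053/389899⌋ = 2, remainder 10255
⌊389899/10255⌋ = 38, remainder 209
⌊10255/209⌋ = 49, remainder 14
⌊209/14⌋ = 14, remainder 13
⌊14/13⌋ = 1, remainder 1
⌊13/1⌋ = 13, remainder 0

[4; 39, 2, 38, 49, 14, 1, 13]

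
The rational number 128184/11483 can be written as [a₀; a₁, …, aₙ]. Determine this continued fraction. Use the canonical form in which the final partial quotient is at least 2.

128184 ÷ 11483 → quotient 11, remainder 1871
11483 ÷ 1871 → quotient 6, remainder 257
1871 ÷ 257 → quotient 7, remainder 72
257 ÷ 72 → quotient 3, remainder 41
72 ÷ 41 → quotient 1, remainder 31
41 ÷ 31 → quotient 1, remainder 10
31 ÷ 10 → quotient 3, remainder 1
10 ÷ 1 → quotient 10, remainder 0

[11; 6, 7, 3, 1, 1, 3, 10]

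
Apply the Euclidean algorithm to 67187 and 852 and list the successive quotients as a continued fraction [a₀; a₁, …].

67187 ÷ 852 → quotient 78, remainder 731
852 ÷ 731 → quotient 1, remainder 121
731 ÷ 121 → quotient 6, remainder 5
121 ÷ 5 → quotient 24, remainder 1
5 ÷ 1 → quotient 5, remainder 0

[78; 1, 6, 24, 5]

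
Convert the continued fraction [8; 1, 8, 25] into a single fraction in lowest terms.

2009/226

Work from the innermost term outward:
Start with 25.
8 + 1/(25/1) = 8 + 1/25 = 201/25
1 + 1/(201/25) = 1 + 25/201 = 226/201
8 + 1/(226/201) = 8 + 201/226 = 2009/226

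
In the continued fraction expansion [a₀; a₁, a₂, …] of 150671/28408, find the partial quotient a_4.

150671 = 5·28408 + 8631, so a_0 = 5
28408 = 3·8631 + 2515, so a_1 = 3
8631 = 3·2515 + 1086, so a_2 = 3
2515 = 2·1086 + 343, so a_3 = 2
1086 = 3·343 + 57, so a_4 = 3

3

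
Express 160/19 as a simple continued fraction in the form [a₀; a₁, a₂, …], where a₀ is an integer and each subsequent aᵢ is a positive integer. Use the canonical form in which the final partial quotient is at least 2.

[8; 2, 2, 1, 2]

160 = 8·19 + 8, so a_0 = 8
19 = 2·8 + 3, so a_1 = 2
8 = 2·3 + 2, so a_2 = 2
3 = 1·2 + 1, so a_3 = 1
2 = 2·1 + 0, so a_4 = 2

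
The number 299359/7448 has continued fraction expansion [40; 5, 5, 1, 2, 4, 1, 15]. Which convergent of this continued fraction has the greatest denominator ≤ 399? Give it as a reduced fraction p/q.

15394/383

List convergents until the denominator exceeds the bound:
a_0 = 40: 40/1  (≤ bound)
a_1 = 5: 201/5  (≤ bound)
a_2 = 5: 1045/26  (≤ bound)
a_3 = 1: 1246/31  (≤ bound)
a_4 = 2: 3537/88  (≤ bound)
a_5 = 4: 15394/383  (≤ bound)
a_6 = 1: 18931/471  (> 399, stop)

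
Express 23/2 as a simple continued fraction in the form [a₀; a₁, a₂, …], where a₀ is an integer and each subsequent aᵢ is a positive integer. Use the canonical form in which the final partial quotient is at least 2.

⌊23/2⌋ = 11, remainder 1
⌊2/1⌋ = 2, remainder 0

[11; 2]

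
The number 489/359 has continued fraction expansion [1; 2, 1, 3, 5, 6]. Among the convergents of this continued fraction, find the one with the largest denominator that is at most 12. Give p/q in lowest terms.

15/11

a_0 = 1: 1/1  (≤ bound)
a_1 = 2: 3/2  (≤ bound)
a_2 = 1: 4/3  (≤ bound)
a_3 = 3: 15/11  (≤ bound)
a_4 = 5: 79/58  (> 12, stop)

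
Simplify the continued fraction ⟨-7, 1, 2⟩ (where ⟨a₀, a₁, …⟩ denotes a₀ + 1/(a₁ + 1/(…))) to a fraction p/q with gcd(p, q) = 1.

a_0 = -7: -7/1
a_1 = 1: -6/1
a_2 = 2: -19/3

-19/3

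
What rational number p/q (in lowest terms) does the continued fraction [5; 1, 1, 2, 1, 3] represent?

145/26

Start with 3.
1 + 1/(3/1) = 1 + 1/3 = 4/3
2 + 1/(4/3) = 2 + 3/4 = 11/4
1 + 1/(11/4) = 1 + 4/11 = 15/11
1 + 1/(15/11) = 1 + 11/15 = 26/15
5 + 1/(26/15) = 5 + 15/26 = 145/26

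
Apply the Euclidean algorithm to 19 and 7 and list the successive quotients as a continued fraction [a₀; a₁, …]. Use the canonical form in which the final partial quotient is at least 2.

⌊19/7⌋ = 2, remainder 5
⌊7/5⌋ = 1, remainder 2
⌊5/2⌋ = 2, remainder 1
⌊2/1⌋ = 2, remainder 0

[2; 1, 2, 2]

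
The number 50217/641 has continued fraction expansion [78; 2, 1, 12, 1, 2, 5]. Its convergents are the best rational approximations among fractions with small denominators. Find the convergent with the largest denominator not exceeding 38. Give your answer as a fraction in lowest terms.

2977/38

a_0 = 78: 78/1  (≤ bound)
a_1 = 2: 157/2  (≤ bound)
a_2 = 1: 235/3  (≤ bound)
a_3 = 12: 2977/38  (≤ bound)
a_4 = 1: 3212/41  (> 38, stop)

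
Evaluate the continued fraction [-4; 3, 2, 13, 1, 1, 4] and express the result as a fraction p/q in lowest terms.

-3271/881

Starting at the tail and folding back:
Start with 4.
1 + 1/(4/1) = 1 + 1/4 = 5/4
1 + 1/(5/4) = 1 + 4/5 = 9/5
13 + 1/(9/5) = 13 + 5/9 = 122/9
2 + 1/(122/9) = 2 + 9/122 = 253/122
3 + 1/(253/122) = 3 + 122/253 = 881/253
-4 + 1/(881/253) = -4 + 253/881 = -3271/881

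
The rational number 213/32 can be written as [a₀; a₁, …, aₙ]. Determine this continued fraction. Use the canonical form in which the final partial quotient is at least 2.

[6; 1, 1, 1, 10]

⌊213/32⌋ = 6, remainder 21
⌊32/21⌋ = 1, remainder 11
⌊21/11⌋ = 1, remainder 10
⌊11/10⌋ = 1, remainder 1
⌊10/1⌋ = 10, remainder 0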